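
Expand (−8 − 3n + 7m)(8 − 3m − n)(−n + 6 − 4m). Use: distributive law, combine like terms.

(−8 − 3n + 7m)(8 − 3m − n)(−n + 6 − 4m)
= (−64 + 24m + 8n − 24n + 9mn + 3n^2 + 56m − 21m^2 − 7mn)(−n + 6 − 4m)    [distributive law]
= (−64 + 80m − 16n + 2mn + 3n^2 − 21m^2)(−n + 6 − 4m)    [combine like terms]
= 64n − 384 + 256m − 80mn + 480m − 320m^2 + 16n^2 − 96n + 64mn − 2mn^2 + 12mn − 8m^2n − 3n^3 + 18n^2 − 12mn^2 + 21m^2n − 126m^2 + 84m^3    [distributive law]
= −32n − 384 + 736m − 4mn − 446m^2 + 34n^2 − 14mn^2 + 13m^2n − 3n^3 + 84m^3    [combine like terms]

−32n − 384 + 736m − 4mn − 446m^2 + 34n^2 − 14mn^2 + 13m^2n − 3n^3 + 84m^3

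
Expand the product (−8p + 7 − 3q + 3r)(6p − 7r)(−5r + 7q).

240p^2r − 336p^2q − 370pr^2 + 608pqr − 210pr + 294pq + 245r^2 − 343qr − 126pq^2 − 252qr^2 + 147q^2r + 105r^3

(−8p + 7 − 3q + 3r)(6p − 7r)(−5r + 7q)
= (−48p^2 + 56pr + 42p − 49r − 18pq + 21qr + 18pr − 21r^2)(−5r + 7q)    [distributive law]
= (−48p^2 + 74pr + 42p − 49r − 18pq + 21qr − 21r^2)(−5r + 7q)    [combine like terms]
= 240p^2r − 336p^2q − 370pr^2 + 518pqr − 210pr + 294pq + 245r^2 − 343qr + 90pqr − 126pq^2 − 105qr^2 + 147q^2r + 105r^3 − 147qr^2    [distributive law]
= 240p^2r − 336p^2q − 370pr^2 + 608pqr − 210pr + 294pq + 245r^2 − 343qr − 126pq^2 − 252qr^2 + 147q^2r + 105r^3    [combine like terms]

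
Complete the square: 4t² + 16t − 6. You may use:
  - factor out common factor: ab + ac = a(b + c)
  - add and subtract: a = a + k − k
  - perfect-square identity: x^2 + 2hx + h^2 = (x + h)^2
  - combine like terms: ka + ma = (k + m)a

4(t + 2)² − 22

4t² + 16t − 6
= 4(t² + 4t) − 6    [factor out 4 from the t-terms]
= 4(t² + 4t + 4 − 4) − 6    [add and subtract 4 inside the bracket]
= 4(t + 2)² − 16 − 6    [perfect-square identity]
= 4(t + 2)² − 22    [combine constants]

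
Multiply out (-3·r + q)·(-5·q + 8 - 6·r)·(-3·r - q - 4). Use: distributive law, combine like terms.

(-3·r + q)·(-5·q + 8 - 6·r)·(-3·r - q - 4)
= (15·q·r - 24·r + 18·r^2 - 5·q^2 + 8·q - 6·q·r)·(-3·r - q - 4)    [distributive law]
= (9·q·r - 24·r + 18·r^2 - 5·q^2 + 8·q)·(-3·r - q - 4)    [combine like terms]
= -27·q·r^2 - 9·q^2·r - 36·q·r + 72·r^2 + 24·q·r + 96·r - 54·r^3 - 18·q·r^2 - 72·r^2 + 15·q^2·r + 5·q^3 + 20·q^2 - 24·q·r - 8·q^2 - 32·q    [distributive law]
= -45·q·r^2 + 6·q^2·r - 36·q·r + 96·r - 54·r^3 + 5·q^3 + 12·q^2 - 32·q    [combine like terms]

-45·q·r^2 + 6·q^2·r - 36·q·r + 96·r - 54·r^3 + 5·q^3 + 12·q^2 - 32·q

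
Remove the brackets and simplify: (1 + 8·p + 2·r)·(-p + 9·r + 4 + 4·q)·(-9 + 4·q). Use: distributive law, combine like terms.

-279·p - 164·p·q - 153·r - 4·q·r - 36 - 20·q + 16·q^2 + 72·p^2 - 32·p^2·q - 630·p·r + 280·p·q·r + 128·p·q^2 - 162·r^2 + 72·q·r^2 + 32·q^2·r

(1 + 8·p + 2·r)·(-p + 9·r + 4 + 4·q)·(-9 + 4·q)
= (-p + 9·r + 4 + 4·q - 8·p^2 + 72·p·r + 32·p + 32·p·q - 2·p·r + 18·r^2 + 8·r + 8·q·r)·(-9 + 4·q)    [distributive law]
= (31·p + 17·r + 4 + 4·q - 8·p^2 + 70·p·r + 32·p·q + 18·r^2 + 8·q·r)·(-9 + 4·q)    [combine like terms]
= -279·p + 124·p·q - 153·r + 68·q·r - 36 + 16·q - 36·q + 16·q^2 + 72·p^2 - 32·p^2·q - 630·p·r + 280·p·q·r - 288·p·q + 128·p·q^2 - 162·r^2 + 72·q·r^2 - 72·q·r + 32·q^2·r    [distributive law]
= -279·p - 164·p·q - 153·r - 4·q·r - 36 - 20·q + 16·q^2 + 72·p^2 - 32·p^2·q - 630·p·r + 280·p·q·r + 128·p·q^2 - 162·r^2 + 72·q·r^2 + 32·q^2·r    [combine like terms]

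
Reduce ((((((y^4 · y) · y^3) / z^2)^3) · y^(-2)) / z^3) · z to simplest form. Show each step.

y^22·z^(-8)

((((((y^4 · y) · y^3) / z^2)^3) · y^(-2)) / z^3) · z
= ((((((y^4 · y) · y^3)^3) / ((z^2)^3)) · y^(-2)) / z^3) · z    [power of a quotient]
= ((((((y^4 · y)^3) · ((y^3)^3)) / ((z^2)^3)) · y^(-2)) / z^3) · z    [power of a product]
= (((((((y^4)^3) · (y^3)) · ((y^3)^3)) / ((z^2)^3)) · y^(-2)) / z^3) · z    [power of a product]
= (((((y^12 · (y^3)) · ((y^3)^3)) / ((z^2)^3)) · y^(-2)) / z^3) · z    [power of a power]
= ((((y^15 · ((y^3)^3)) / ((z^2)^3)) · y^(-2)) / z^3) · z    [product of powers]
= ((((y^15 · y^9) / ((z^2)^3)) · y^(-2)) / z^3) · z    [power of a power]
= (((y^24 / ((z^2)^3)) · y^(-2)) / z^3) · z    [product of powers]
= (((y^24 / z^6) · y^(-2)) / z^3) · z    [power of a power]
= y^22·z^(-8)    [quotient of powers; product of powers]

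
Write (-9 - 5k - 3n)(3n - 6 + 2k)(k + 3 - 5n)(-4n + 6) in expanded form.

(-9 - 5k - 3n)(3n - 6 + 2k)(k + 3 - 5n)(-4n + 6)
= (-27n + 54 - 18k - 15kn + 30k - 10k^2 - 9n^2 + 18n - 6kn)(k + 3 - 5n)(-4n + 6)    [distributive law]
= (-9n + 54 + 12k - 21kn - 10k^2 - 9n^2)(k + 3 - 5n)(-4n + 6)    [combine like terms]
= (-9kn - 27n + 45n^2 + 54k + 162 - 270n + 12k^2 + 36k - 60kn - 21k^2n - 63kn + 105kn^2 - 10k^3 - 30k^2 + 50k^2n - 9kn^2 - 27n^2 + 45n^3)(-4n + 6)    [distributive law]
= (-132kn - 297n + 18n^2 + 90k + 162 - 18k^2 + 29k^2n + 96kn^2 - 10k^3 + 45n^3)(-4n + 6)    [combine like terms]
= 528kn^2 - 792kn + 1188n^2 - 1782n - 72n^3 + 108n^2 - 360kn + 540k - 648n + 972 + 72k^2n - 108k^2 - 116k^2n^2 + 174k^2n - 384kn^3 + 576kn^2 + 40k^3n - 60k^3 - 180n^4 + 270n^3    [distributive law]
= 1104kn^2 - 1152kn + 1296n^2 - 2430n + 198n^3 + 540k + 972 + 246k^2n - 108k^2 - 116k^2n^2 - 384kn^3 + 40k^3n - 60k^3 - 180n^4    [combine like terms]

1104kn^2 - 1152kn + 1296n^2 - 2430n + 198n^3 + 540k + 972 + 246k^2n - 108k^2 - 116k^2n^2 - 384kn^3 + 40k^3n - 60k^3 - 180n^4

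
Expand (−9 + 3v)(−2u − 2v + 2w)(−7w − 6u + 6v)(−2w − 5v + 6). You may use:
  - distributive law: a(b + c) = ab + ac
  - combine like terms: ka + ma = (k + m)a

(−9 + 3v)(−2u − 2v + 2w)(−7w − 6u + 6v)(−2w − 5v + 6)
= (18u + 18v − 18w − 6uv − 6v² + 6vw)(−7w − 6u + 6v)(−2w − 5v + 6)    [distributive law]
= (−126uw − 108u² + 108uv − 126vw − 108uv + 108v² + 126w² + 108uw − 108vw + 42uvw + 36u²v − 36uv² + 42v²w + 36uv² − 36v³ − 42vw² − 36uvw + 36v²w)(−2w − 5v + 6)    [distributive law]
= (−18uw − 108u² − 234vw + 108v² + 126w² + 6uvw + 36u²v + 78v²w − 36v³ − 42vw²)(−2w − 5v + 6)    [combine like terms]
= 36uw² + 90uvw − 108uw + 216u²w + 540u²v − 648u² + 468vw² + 1170v²w − 1404vw − 216v²w − 540v³ + 648v² − 252w³ − 630vw² + 756w² − 12uvw² − 30uv²w + 36uvw − 72u²vw − 180u²v² + 216u²v − 156v²w² − 390v³w + 468v²w + 72v³w + 180v⁴ − 216v³ + 84vw³ + 210v²w² − 252vw²    [distributive law]
= 36uw² + 126uvw − 108uw + 216u²w + 756u²v − 648u² − 414vw² + 1422v²w − 1404vw − 756v³ + 648v² − 252w³ + 756w² − 12uvw² − 30uv²w − 72u²vw − 180u²v² + 54v²w² − 318v³w + 180v⁴ + 84vw³    [combine like terms]

36uw² + 126uvw − 108uw + 216u²w + 756u²v − 648u² − 414vw² + 1422v²w − 1404vw − 756v³ + 648v² − 252w³ + 756w² − 12uvw² − 30uv²w − 72u²vw − 180u²v² + 54v²w² − 318v³w + 180v⁴ + 84vw³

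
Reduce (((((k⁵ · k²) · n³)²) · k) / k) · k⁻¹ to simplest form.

(((((k⁵ · k²) · n³)²) · k) / k) · k⁻¹
= (((((k⁵ · k²)²) · ((n³)²)) · k) / k) · k⁻¹    [power of a product]
= ((((((k⁵)²) · ((k²)²)) · ((n³)²)) · k) / k) · k⁻¹    [power of a product]
= ((((k¹⁰ · ((k²)²)) · ((n³)²)) · k) / k) · k⁻¹    [power of a power]
= ((((k¹⁰ · k⁴) · ((n³)²)) · k) / k) · k⁻¹    [power of a power]
= (((k¹⁴ · ((n³)²)) · k) / k) · k⁻¹    [product of powers]
= (((k¹⁴ · n⁶) · k) / k) · k⁻¹    [power of a power]
= k¹³·n⁶    [quotient of powers; product of powers]

k¹³·n⁶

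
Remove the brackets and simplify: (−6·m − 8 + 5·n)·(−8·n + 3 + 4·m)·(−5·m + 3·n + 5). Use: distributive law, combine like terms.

−412·m²·n + 404·m·n² − 205·m·n + 130·m² − 130·m + 120·m³ + 37·n² + 323·n − 120 − 120·n³

(−6·m − 8 + 5·n)·(−8·n + 3 + 4·m)·(−5·m + 3·n + 5)
= (48·m·n − 18·m − 24·m² + 64·n − 24 − 32·m − 40·n² + 15·n + 20·m·n)·(−5·m + 3·n + 5)    [distributive law]
= (68·m·n − 50·m − 24·m² + 79·n − 24 − 40·n²)·(−5·m + 3·n + 5)    [combine like terms]
= −340·m²·n + 204·m·n² + 340·m·n + 250·m² − 150·m·n − 250·m + 120·m³ − 72·m²·n − 120·m² − 395·m·n + 237·n² + 395·n + 120·m − 72·n − 120 + 200·m·n² − 120·n³ − 200·n²    [distributive law]
= −412·m²·n + 404·m·n² − 205·m·n + 130·m² − 130·m + 120·m³ + 37·n² + 323·n − 120 − 120·n³    [combine like terms]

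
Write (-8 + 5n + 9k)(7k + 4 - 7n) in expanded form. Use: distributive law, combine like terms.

(-8 + 5n + 9k)(7k + 4 - 7n)
= -56k - 32 + 56n + 35kn + 20n - 35n^2 + 63k^2 + 36k - 63kn    [distributive law]
= -20k - 32 + 76n - 28kn - 35n^2 + 63k^2    [combine like terms]

-20k - 32 + 76n - 28kn - 35n^2 + 63k^2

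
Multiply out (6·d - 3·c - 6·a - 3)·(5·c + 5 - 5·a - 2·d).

36·c·d + 36·d - 18·a·d - 12·d² - 15·c² - 30·c - 15·a·c - 15·a + 30·a² - 15

(6·d - 3·c - 6·a - 3)·(5·c + 5 - 5·a - 2·d)
= 30·c·d + 30·d - 30·a·d - 12·d² - 15·c² - 15·c + 15·a·c + 6·c·d - 30·a·c - 30·a + 30·a² + 12·a·d - 15·c - 15 + 15·a + 6·d    [distributive law]
= 36·c·d + 36·d - 18·a·d - 12·d² - 15·c² - 30·c - 15·a·c - 15·a + 30·a² - 15    [combine like terms]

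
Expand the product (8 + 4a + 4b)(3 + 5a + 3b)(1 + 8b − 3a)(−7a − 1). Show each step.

−148a − 24 − 1936ab − 228b + 276a^2 − 2444a^2b + 1012a^3 − 2320ab^2 − 300b^2 − 448a^3b + 420a^4 − 1540a^2b^2 − 672ab^3 − 96b^3

(8 + 4a + 4b)(3 + 5a + 3b)(1 + 8b − 3a)(−7a − 1)
= (24 + 40a + 24b + 12a + 20a^2 + 12ab + 12b + 20ab + 12b^2)(1 + 8b − 3a)(−7a − 1)    [distributive law]
= (24 + 52a + 36b + 20a^2 + 32ab + 12b^2)(1 + 8b − 3a)(−7a − 1)    [combine like terms]
= (24 + 192b − 72a + 52a + 416ab − 156a^2 + 36b + 288b^2 − 108ab + 20a^2 + 160a^2b − 60a^3 + 32ab + 256ab^2 − 96a^2b + 12b^2 + 96b^3 − 36ab^2)(−7a − 1)    [distributive law]
= (24 + 228b − 20a + 340ab − 136a^2 + 300b^2 + 64a^2b − 60a^3 + 220ab^2 + 96b^3)(−7a − 1)    [combine like terms]
= −168a − 24 − 1596ab − 228b + 140a^2 + 20a − 2380a^2b − 340ab + 952a^3 + 136a^2 − 2100ab^2 − 300b^2 − 448a^3b − 64a^2b + 420a^4 + 60a^3 − 1540a^2b^2 − 220ab^2 − 672ab^3 − 96b^3    [distributive law]
= −148a − 24 − 1936ab − 228b + 276a^2 − 2444a^2b + 1012a^3 − 2320ab^2 − 300b^2 − 448a^3b + 420a^4 − 1540a^2b^2 − 672ab^3 − 96b^3    [combine like terms]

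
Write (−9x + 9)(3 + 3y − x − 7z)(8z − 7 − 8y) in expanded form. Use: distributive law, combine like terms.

(−9x + 9)(3 + 3y − x − 7z)(8z − 7 − 8y)
= (−27x − 27xy + 9x^2 + 63xz + 27 + 27y − 9x − 63z)(8z − 7 − 8y)    [distributive law]
= (−36x − 27xy + 9x^2 + 63xz + 27 + 27y − 63z)(8z − 7 − 8y)    [combine like terms]
= −288xz + 252x + 288xy − 216xyz + 189xy + 216xy^2 + 72x^2z − 63x^2 − 72x^2y + 504xz^2 − 441xz − 504xyz + 216z − 189 − 216y + 216yz − 189y − 216y^2 − 504z^2 + 441z + 504yz    [distributive law]
= −729xz + 252x + 477xy − 720xyz + 216xy^2 + 72x^2z − 63x^2 − 72x^2y + 504xz^2 + 657z − 189 − 405y + 720yz − 216y^2 − 504z^2    [combine like terms]

−729xz + 252x + 477xy − 720xyz + 216xy^2 + 72x^2z − 63x^2 − 72x^2y + 504xz^2 + 657z − 189 − 405y + 720yz − 216y^2 − 504z^2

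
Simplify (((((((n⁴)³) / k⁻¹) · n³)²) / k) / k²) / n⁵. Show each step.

k⁻¹n²⁵

(((((((n⁴)³) / k⁻¹) · n³)²) / k) / k²) / n⁵
= (((((((n⁴)³) / k⁻¹)²) · ((n³)²)) / k) / k²) / n⁵    [power of a product]
= (((((((n⁴)³)²) / ((k⁻¹)²)) · ((n³)²)) / k) / k²) / n⁵    [power of a quotient]
= ((((((n⁴)⁶) / ((k⁻¹)²)) · ((n³)²)) / k) / k²) / n⁵    [power of a power]
= ((((n²⁴ / ((k⁻¹)²)) · ((n³)²)) / k) / k²) / n⁵    [power of a power]
= ((((n²⁴ / k⁻²) · ((n³)²)) / k) / k²) / n⁵    [power of a power]
= ((((n²⁴ / k⁻²) · n⁶) / k) / k²) / n⁵    [power of a power]
= k⁻¹n²⁵    [quotient of powers; product of powers]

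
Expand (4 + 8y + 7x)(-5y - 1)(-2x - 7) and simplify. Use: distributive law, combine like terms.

(4 + 8y + 7x)(-5y - 1)(-2x - 7)
= (-20y - 4 - 40y² - 8y - 35xy - 7x)(-2x - 7)    [distributive law]
= (-28y - 4 - 40y² - 35xy - 7x)(-2x - 7)    [combine like terms]
= 56xy + 196y + 8x + 28 + 80xy² + 280y² + 70x²y + 245xy + 14x² + 49x    [distributive law]
= 301xy + 196y + 57x + 28 + 80xy² + 280y² + 70x²y + 14x²    [combine like terms]

301xy + 196y + 57x + 28 + 80xy² + 280y² + 70x²y + 14x²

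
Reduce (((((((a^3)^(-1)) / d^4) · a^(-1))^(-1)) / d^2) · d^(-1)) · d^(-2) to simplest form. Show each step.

(((((((a^3)^(-1)) / d^4) · a^(-1))^(-1)) / d^2) · d^(-1)) · d^(-2)
= (((((((a^3)^(-1)) / d^4)^(-1)) · ((a^(-1))^(-1))) / d^2) · d^(-1)) · d^(-2)    [power of a product]
= (((((((a^3)^(-1))^(-1)) / ((d^4)^(-1))) · ((a^(-1))^(-1))) / d^2) · d^(-1)) · d^(-2)    [power of a quotient]
= ((((((a^3)^1) / ((d^4)^(-1))) · ((a^(-1))^(-1))) / d^2) · d^(-1)) · d^(-2)    [power of a power]
= ((((a^3 / ((d^4)^(-1))) · ((a^(-1))^(-1))) / d^2) · d^(-1)) · d^(-2)    [power of a power]
= ((((a^3 / d^(-4)) · ((a^(-1))^(-1))) / d^2) · d^(-1)) · d^(-2)    [power of a power]
= ((((a^3 / d^(-4)) · a) / d^2) · d^(-1)) · d^(-2)    [power of a power]
= a^4d^(-1)    [quotient of powers; product of powers]

a^4d^(-1)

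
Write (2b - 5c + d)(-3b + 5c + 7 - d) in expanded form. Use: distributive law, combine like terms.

(2b - 5c + d)(-3b + 5c + 7 - d)
= -6b^2 + 10bc + 14b - 2bd + 15bc - 25c^2 - 35c + 5cd - 3bd + 5cd + 7d - d^2    [distributive law]
= -6b^2 + 25bc + 14b - 5bd - 25c^2 - 35c + 10cd + 7d - d^2    [combine like terms]

-6b^2 + 25bc + 14b - 5bd - 25c^2 - 35c + 10cd + 7d - d^2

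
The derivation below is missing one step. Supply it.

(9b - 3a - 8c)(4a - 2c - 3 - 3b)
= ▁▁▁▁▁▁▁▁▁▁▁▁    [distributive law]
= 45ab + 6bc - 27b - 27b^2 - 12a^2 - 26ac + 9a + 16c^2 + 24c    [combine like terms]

Applying distributive law to the line above:

36ab - 18bc - 27b - 27b^2 - 12a^2 + 6ac + 9a + 9ab - 32ac + 16c^2 + 24c + 24bc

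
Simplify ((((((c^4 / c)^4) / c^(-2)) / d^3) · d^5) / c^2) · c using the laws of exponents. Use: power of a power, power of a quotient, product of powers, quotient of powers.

c^13d^2

((((((c^4 / c)^4) / c^(-2)) / d^3) · d^5) / c^2) · c
= (((((((c^4)^4) / (c^4)) / c^(-2)) / d^3) · d^5) / c^2) · c    [power of a quotient]
= (((((c^16 / (c^4)) / c^(-2)) / d^3) · d^5) / c^2) · c    [power of a power]
= ((((c^12 / c^(-2)) / d^3) · d^5) / c^2) · c    [quotient of powers]
= (((c^14 / d^3) · d^5) / c^2) · c    [quotient of powers]
= c^13d^2    [quotient of powers; product of powers]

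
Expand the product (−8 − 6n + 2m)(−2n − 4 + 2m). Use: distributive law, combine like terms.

40n + 32 − 24m + 12n² − 16mn + 4m²

(−8 − 6n + 2m)(−2n − 4 + 2m)
= 16n + 32 − 16m + 12n² + 24n − 12mn − 4mn − 8m + 4m²    [distributive law]
= 40n + 32 − 24m + 12n² − 16mn + 4m²    [combine like terms]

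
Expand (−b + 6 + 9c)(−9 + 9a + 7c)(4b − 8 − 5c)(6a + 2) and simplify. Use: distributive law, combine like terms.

(−b + 6 + 9c)(−9 + 9a + 7c)(4b − 8 − 5c)(6a + 2)
= (9b − 9ab − 7bc − 54 + 54a + 42c − 81c + 81ac + 63c^2)(4b − 8 − 5c)(6a + 2)    [distributive law]
= (9b − 9ab − 7bc − 54 + 54a − 39c + 81ac + 63c^2)(4b − 8 − 5c)(6a + 2)    [combine like terms]
= (36b^2 − 72b − 45bc − 36ab^2 + 72ab + 45abc − 28b^2c + 56bc + 35bc^2 − 216b + 432 + 270c + 216ab − 432a − 270ac − 156bc + 312c + 195c^2 + 324abc − 648ac − 405ac^2 + 252bc^2 − 504c^2 − 315c^3)(6a + 2)    [distributive law]
= (36b^2 − 288b − 145bc − 36ab^2 + 288ab + 369abc − 28b^2c + 287bc^2 + 432 + 582c − 432a − 918ac − 309c^2 − 405ac^2 − 315c^3)(6a + 2)    [combine like terms]
= 216ab^2 + 72b^2 − 1728ab − 576b − 870abc − 290bc − 216a^2b^2 − 72ab^2 + 1728a^2b + 576ab + 2214a^2bc + 738abc − 168ab^2c − 56b^2c + 1722abc^2 + 574bc^2 + 2592a + 864 + 3492ac + 1164c − 2592a^2 − 864a − 5508a^2c − 1836ac − 1854ac^2 − 618c^2 − 2430a^2c^2 − 810ac^2 − 1890ac^3 − 630c^3    [distributive law]
= 144ab^2 + 72b^2 − 1152ab − 576b − 132abc − 290bc − 216a^2b^2 + 1728a^2b + 2214a^2bc − 168ab^2c − 56b^2c + 1722abc^2 + 574bc^2 + 1728a + 864 + 1656ac + 1164c − 2592a^2 − 5508a^2c − 2664ac^2 − 618c^2 − 2430a^2c^2 − 1890ac^3 − 630c^3    [combine like terms]

144ab^2 + 72b^2 − 1152ab − 576b − 132abc − 290bc − 216a^2b^2 + 1728a^2b + 2214a^2bc − 168ab^2c − 56b^2c + 1722abc^2 + 574bc^2 + 1728a + 864 + 1656ac + 1164c − 2592a^2 − 5508a^2c − 2664ac^2 − 618c^2 − 2430a^2c^2 − 1890ac^3 − 630c^3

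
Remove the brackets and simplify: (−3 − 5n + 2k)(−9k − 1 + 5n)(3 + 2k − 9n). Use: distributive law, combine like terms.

81k − 4k² − 80kn + 9 − 57n + 15n² + 272k²n − 545kn² + 225n³ − 36k³

(−3 − 5n + 2k)(−9k − 1 + 5n)(3 + 2k − 9n)
= (27k + 3 − 15n + 45kn + 5n − 25n² − 18k² − 2k + 10kn)(3 + 2k − 9n)    [distributive law]
= (25k + 3 − 10n + 55kn − 25n² − 18k²)(3 + 2k − 9n)    [combine like terms]
= 75k + 50k² − 225kn + 9 + 6k − 27n − 30n − 20kn + 90n² + 165kn + 110k²n − 495kn² − 75n² − 50kn² + 225n³ − 54k² − 36k³ + 162k²n    [distributive law]
= 81k − 4k² − 80kn + 9 − 57n + 15n² + 272k²n − 545kn² + 225n³ − 36k³    [combine like terms]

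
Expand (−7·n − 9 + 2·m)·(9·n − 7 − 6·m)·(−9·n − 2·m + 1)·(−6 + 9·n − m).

(−7·n − 9 + 2·m)·(9·n − 7 − 6·m)·(−9·n − 2·m + 1)·(−6 + 9·n − m)
= (−63·n^2 + 49·n + 42·m·n − 81·n + 63 + 54·m + 18·m·n − 14·m − 12·m^2)·(−9·n − 2·m + 1)·(−6 + 9·n − m)    [distributive law]
= (−63·n^2 − 32·n + 60·m·n + 63 + 40·m − 12·m^2)·(−9·n − 2·m + 1)·(−6 + 9·n − m)    [combine like terms]
= (567·n^3 + 126·m·n^2 − 63·n^2 + 288·n^2 + 64·m·n − 32·n − 540·m·n^2 − 120·m^2·n + 60·m·n − 567·n − 126·m + 63 − 360·m·n − 80·m^2 + 40·m + 108·m^2·n + 24·m^3 − 12·m^2)·(−6 + 9·n − m)    [distributive law]
= (567·n^3 − 414·m·n^2 + 225·n^2 − 236·m·n − 599·n − 12·m^2·n − 86·m + 63 − 92·m^2 + 24·m^3)·(−6 + 9·n − m)    [combine like terms]
= −3402·n^3 + 5103·n^4 − 567·m·n^3 + 2484·m·n^2 − 3726·m·n^3 + 414·m^2·n^2 − 1350·n^2 + 2025·n^3 − 225·m·n^2 + 1416·m·n − 2124·m·n^2 + 236·m^2·n + 3594·n − 5391·n^2 + 599·m·n + 72·m^2·n − 108·m^2·n^2 + 12·m^3·n + 516·m − 774·m·n + 86·m^2 − 378 + 567·n − 63·m + 552·m^2 − 828·m^2·n + 92·m^3 − 144·m^3 + 216·m^3·n − 24·m^4    [distributive law]
= −1377·n^3 + 5103·n^4 − 4293·m·n^3 + 135·m·n^2 + 306·m^2·n^2 − 6741·n^2 + 1241·m·n − 520·m^2·n + 4161·n + 228·m^3·n + 453·m + 638·m^2 − 378 − 52·m^3 − 24·m^4    [combine like terms]

−1377·n^3 + 5103·n^4 − 4293·m·n^3 + 135·m·n^2 + 306·m^2·n^2 − 6741·n^2 + 1241·m·n − 520·m^2·n + 4161·n + 228·m^3·n + 453·m + 638·m^2 − 378 − 52·m^3 − 24·m^4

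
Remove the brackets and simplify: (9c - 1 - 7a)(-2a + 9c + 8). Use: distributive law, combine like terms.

-81ac + 81c^2 + 63c - 54a - 8 + 14a^2

(9c - 1 - 7a)(-2a + 9c + 8)
= -18ac + 81c^2 + 72c + 2a - 9c - 8 + 14a^2 - 63ac - 56a    [distributive law]
= -81ac + 81c^2 + 63c - 54a - 8 + 14a^2    [combine like terms]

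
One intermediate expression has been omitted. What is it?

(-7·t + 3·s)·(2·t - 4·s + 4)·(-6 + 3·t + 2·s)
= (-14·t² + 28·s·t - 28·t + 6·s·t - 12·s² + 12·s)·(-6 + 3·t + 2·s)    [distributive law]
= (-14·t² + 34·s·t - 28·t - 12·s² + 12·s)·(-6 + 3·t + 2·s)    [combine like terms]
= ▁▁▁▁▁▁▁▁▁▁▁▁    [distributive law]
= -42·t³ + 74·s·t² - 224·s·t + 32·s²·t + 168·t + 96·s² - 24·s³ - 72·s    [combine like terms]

By distributive law:

84·t² - 42·t³ - 28·s·t² - 204·s·t + 102·s·t² + 68·s²·t + 168·t - 84·t² - 56·s·t + 72·s² - 36·s²·t - 24·s³ - 72·s + 36·s·t + 24·s²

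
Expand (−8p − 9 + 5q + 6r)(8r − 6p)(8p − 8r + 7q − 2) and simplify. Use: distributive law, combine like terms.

−1184p²r + 1184pr² − 140pqr − 808pr + 384p³ + 96p²q + 336p² + 480r² − 584qr + 144r + 438pq − 108p + 16qr² + 280q²r − 210pq² − 384r³

(−8p − 9 + 5q + 6r)(8r − 6p)(8p − 8r + 7q − 2)
= (−64pr + 48p² − 72r + 54p + 40qr − 30pq + 48r² − 36pr)(8p − 8r + 7q − 2)    [distributive law]
= (−100pr + 48p² − 72r + 54p + 40qr − 30pq + 48r²)(8p − 8r + 7q − 2)    [combine like terms]
= −800p²r + 800pr² − 700pqr + 200pr + 384p³ − 384p²r + 336p²q − 96p² − 576pr + 576r² − 504qr + 144r + 432p² − 432pr + 378pq − 108p + 320pqr − 320qr² + 280q²r − 80qr − 240p²q + 240pqr − 210pq² + 60pq + 384pr² − 384r³ + 336qr² − 96r²    [distributive law]
= −1184p²r + 1184pr² − 140pqr − 808pr + 384p³ + 96p²q + 336p² + 480r² − 584qr + 144r + 438pq − 108p + 16qr² + 280q²r − 210pq² − 384r³    [combine like terms]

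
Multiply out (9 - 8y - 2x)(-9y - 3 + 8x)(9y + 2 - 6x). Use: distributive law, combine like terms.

(9 - 8y - 2x)(-9y - 3 + 8x)(9y + 2 - 6x)
= (-81y - 27 + 72x + 72y² + 24y - 64xy + 18xy + 6x - 16x²)(9y + 2 - 6x)    [distributive law]
= (-57y - 27 + 78x + 72y² - 46xy - 16x²)(9y + 2 - 6x)    [combine like terms]
= -513y² - 114y + 342xy - 243y - 54 + 162x + 702xy + 156x - 468x² + 648y³ + 144y² - 432xy² - 414xy² - 92xy + 276x²y - 144x²y - 32x² + 96x³    [distributive law]
= -369y² - 357y + 952xy - 54 + 318x - 500x² + 648y³ - 846xy² + 132x²y + 96x³    [combine like terms]

-369y² - 357y + 952xy - 54 + 318x - 500x² + 648y³ - 846xy² + 132x²y + 96x³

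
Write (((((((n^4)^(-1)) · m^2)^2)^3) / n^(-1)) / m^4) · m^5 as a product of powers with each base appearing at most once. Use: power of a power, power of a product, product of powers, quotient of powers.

m^13·n^(-23)

(((((((n^4)^(-1)) · m^2)^2)^3) / n^(-1)) / m^4) · m^5
= ((((((n^4)^(-1)) · m^2)^6) / n^(-1)) / m^4) · m^5    [power of a power]
= ((((((n^4)^(-1))^6) · ((m^2)^6)) / n^(-1)) / m^4) · m^5    [power of a product]
= (((((n^4)^(-6)) · ((m^2)^6)) / n^(-1)) / m^4) · m^5    [power of a power]
= (((n^(-24) · ((m^2)^6)) / n^(-1)) / m^4) · m^5    [power of a power]
= (((n^(-24) · m^12) / n^(-1)) / m^4) · m^5    [power of a power]
= m^13·n^(-23)    [quotient of powers; product of powers]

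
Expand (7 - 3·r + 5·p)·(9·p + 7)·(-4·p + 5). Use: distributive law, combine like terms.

-167·p² + 294·p + 245 + 108·p²·r - 51·p·r - 105·r - 180·p³

(7 - 3·r + 5·p)·(9·p + 7)·(-4·p + 5)
= (63·p + 49 - 27·p·r - 21·r + 45·p² + 35·p)·(-4·p + 5)    [distributive law]
= (98·p + 49 - 27·p·r - 21·r + 45·p²)·(-4·p + 5)    [combine like terms]
= -392·p² + 490·p - 196·p + 245 + 108·p²·r - 135·p·r + 84·p·r - 105·r - 180·p³ + 225·p²    [distributive law]
= -167·p² + 294·p + 245 + 108·p²·r - 51·p·r - 105·r - 180·p³    [combine like terms]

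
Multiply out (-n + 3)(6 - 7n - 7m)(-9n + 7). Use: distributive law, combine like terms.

(-n + 3)(6 - 7n - 7m)(-9n + 7)
= (-6n + 7n^2 + 7mn + 18 - 21n - 21m)(-9n + 7)    [distributive law]
= (-27n + 7n^2 + 7mn + 18 - 21m)(-9n + 7)    [combine like terms]
= 243n^2 - 189n - 63n^3 + 49n^2 - 63mn^2 + 49mn - 162n + 126 + 189mn - 147m    [distributive law]
= 292n^2 - 351n - 63n^3 - 63mn^2 + 238mn + 126 - 147m    [combine like terms]

292n^2 - 351n - 63n^3 - 63mn^2 + 238mn + 126 - 147m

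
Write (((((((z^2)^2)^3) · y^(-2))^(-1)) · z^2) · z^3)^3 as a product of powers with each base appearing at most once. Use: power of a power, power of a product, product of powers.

y^6·z^(-21)

(((((((z^2)^2)^3) · y^(-2))^(-1)) · z^2) · z^3)^3
= (((((((z^2)^2)^3) · y^(-2))^(-1)) · z^2)^3) · ((z^3)^3)    [power of a product]
= (((((((z^2)^2)^3) · y^(-2))^(-1))^3) · ((z^2)^3)) · ((z^3)^3)    [power of a product]
= ((((((z^2)^2)^3) · y^(-2))^(-3)) · ((z^2)^3)) · ((z^3)^3)    [power of a power]
= ((((((z^2)^2)^3)^(-3)) · ((y^(-2))^(-3))) · ((z^2)^3)) · ((z^3)^3)    [power of a product]
= (((((z^2)^2)^(-9)) · ((y^(-2))^(-3))) · ((z^2)^3)) · ((z^3)^3)    [power of a power]
= ((((z^2)^(-18)) · ((y^(-2))^(-3))) · ((z^2)^3)) · ((z^3)^3)    [power of a power]
= ((z^(-36) · ((y^(-2))^(-3))) · ((z^2)^3)) · ((z^3)^3)    [power of a power]
= ((z^(-36) · y^6) · ((z^2)^3)) · ((z^3)^3)    [power of a power]
= ((z^(-36) · y^6) · z^6) · ((z^3)^3)    [power of a power]
= ((z^(-36) · y^6) · z^6) · z^9    [power of a power]
= y^6·z^(-21)    [product of powers]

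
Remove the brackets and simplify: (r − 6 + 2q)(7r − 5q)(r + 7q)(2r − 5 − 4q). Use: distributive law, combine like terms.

14r^4 − 119r^3 + 88qr^3 − 650qr^2 − 126q^2r^2 + 1211q^2r − 352q^3r + 210r^2 + 1320qr − 1050q^2 − 490q^3 + 280q^4

(r − 6 + 2q)(7r − 5q)(r + 7q)(2r − 5 − 4q)
= (7r^2 − 5qr − 42r + 30q + 14qr − 10q^2)(r + 7q)(2r − 5 − 4q)    [distributive law]
= (7r^2 + 9qr − 42r + 30q − 10q^2)(r + 7q)(2r − 5 − 4q)    [combine like terms]
= (7r^3 + 49qr^2 + 9qr^2 + 63q^2r − 42r^2 − 294qr + 30qr + 210q^2 − 10q^2r − 70q^3)(2r − 5 − 4q)    [distributive law]
= (7r^3 + 58qr^2 + 53q^2r − 42r^2 − 264qr + 210q^2 − 70q^3)(2r − 5 − 4q)    [combine like terms]
= 14r^4 − 35r^3 − 28qr^3 + 116qr^3 − 290qr^2 − 232q^2r^2 + 106q^2r^2 − 265q^2r − 212q^3r − 84r^3 + 210r^2 + 168qr^2 − 528qr^2 + 1320qr + 1056q^2r + 420q^2r − 1050q^2 − 840q^3 − 140q^3r + 350q^3 + 280q^4    [distributive law]
= 14r^4 − 119r^3 + 88qr^3 − 650qr^2 − 126q^2r^2 + 1211q^2r − 352q^3r + 210r^2 + 1320qr − 1050q^2 − 490q^3 + 280q^4    [combine like terms]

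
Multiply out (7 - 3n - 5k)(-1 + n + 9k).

-7 + 10n + 68k - 3n^2 - 32kn - 45k^2

(7 - 3n - 5k)(-1 + n + 9k)
= -7 + 7n + 63k + 3n - 3n^2 - 27kn + 5k - 5kn - 45k^2    [distributive law]
= -7 + 10n + 68k - 3n^2 - 32kn - 45k^2    [combine like terms]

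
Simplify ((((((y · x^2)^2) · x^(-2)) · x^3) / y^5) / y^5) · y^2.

x^5y^(-6)

((((((y · x^2)^2) · x^(-2)) · x^3) / y^5) / y^5) · y^2
= ((((((y^2) · ((x^2)^2)) · x^(-2)) · x^3) / y^5) / y^5) · y^2    [power of a product]
= (((((y^2 · x^4) · x^(-2)) · x^3) / y^5) / y^5) · y^2    [power of a power]
= x^5y^(-6)    [quotient of powers; product of powers]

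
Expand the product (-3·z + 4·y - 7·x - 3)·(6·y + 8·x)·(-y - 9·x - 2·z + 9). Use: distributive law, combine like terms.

-30·y^2·z + 206·x·y·z + 36·y·z^2 - 126·y·z + 328·x^2·z + 48·x·z^2 - 168·x·z - 24·y^3 - 206·x·y^2 + 234·y^2 + 146·x^2·y + 96·x·y + 504·x^3 - 288·x^2 - 162·y - 216·x

(-3·z + 4·y - 7·x - 3)·(6·y + 8·x)·(-y - 9·x - 2·z + 9)
= (-18·y·z - 24·x·z + 24·y^2 + 32·x·y - 42·x·y - 56·x^2 - 18·y - 24·x)·(-y - 9·x - 2·z + 9)    [distributive law]
= (-18·y·z - 24·x·z + 24·y^2 - 10·x·y - 56·x^2 - 18·y - 24·x)·(-y - 9·x - 2·z + 9)    [combine like terms]
= 18·y^2·z + 162·x·y·z + 36·y·z^2 - 162·y·z + 24·x·y·z + 216·x^2·z + 48·x·z^2 - 216·x·z - 24·y^3 - 216·x·y^2 - 48·y^2·z + 216·y^2 + 10·x·y^2 + 90·x^2·y + 20·x·y·z - 90·x·y + 56·x^2·y + 504·x^3 + 112·x^2·z - 504·x^2 + 18·y^2 + 162·x·y + 36·y·z - 162·y + 24·x·y + 216·x^2 + 48·x·z - 216·x    [distributive law]
= -30·y^2·z + 206·x·y·z + 36·y·z^2 - 126·y·z + 328·x^2·z + 48·x·z^2 - 168·x·z - 24·y^3 - 206·x·y^2 + 234·y^2 + 146·x^2·y + 96·x·y + 504·x^3 - 288·x^2 - 162·y - 216·x    [combine like terms]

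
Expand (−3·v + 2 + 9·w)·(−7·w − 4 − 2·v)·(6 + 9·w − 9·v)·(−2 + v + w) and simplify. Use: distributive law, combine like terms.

(−3·v + 2 + 9·w)·(−7·w − 4 − 2·v)·(6 + 9·w − 9·v)·(−2 + v + w)
= (21·v·w + 12·v + 6·v^2 − 14·w − 8 − 4·v − 63·w^2 − 36·w − 18·v·w)·(6 + 9·w − 9·v)·(−2 + v + w)    [distributive law]
= (3·v·w + 8·v + 6·v^2 − 50·w − 8 − 63·w^2)·(6 + 9·w − 9·v)·(−2 + v + w)    [combine like terms]
= (18·v·w + 27·v·w^2 − 27·v^2·w + 48·v + 72·v·w − 72·v^2 + 36·v^2 + 54·v^2·w − 54·v^3 − 300·w − 450·w^2 + 450·v·w − 48 − 72·w + 72·v − 378·w^2 − 567·w^3 + 567·v·w^2)·(−2 + v + w)    [distributive law]
= (540·v·w + 594·v·w^2 + 27·v^2·w + 120·v − 36·v^2 − 54·v^3 − 372·w − 828·w^2 − 48 − 567·w^3)·(−2 + v + w)    [combine like terms]
= −1080·v·w + 540·v^2·w + 540·v·w^2 − 1188·v·w^2 + 594·v^2·w^2 + 594·v·w^3 − 54·v^2·w + 27·v^3·w + 27·v^2·w^2 − 240·v + 120·v^2 + 120·v·w + 72·v^2 − 36·v^3 − 36·v^2·w + 108·v^3 − 54·v^4 − 54·v^3·w + 744·w − 372·v·w − 372·w^2 + 1656·w^2 − 828·v·w^2 − 828·w^3 + 96 − 48·v − 48·w + 1134·w^3 − 567·v·w^3 − 567·w^4    [distributive law]
= −1332·v·w + 450·v^2·w − 1476·v·w^2 + 621·v^2·w^2 + 27·v·w^3 − 27·v^3·w − 288·v + 192·v^2 + 72·v^3 − 54·v^4 + 696·w + 1284·w^2 + 306·w^3 + 96 − 567·w^4    [combine like terms]

−1332·v·w + 450·v^2·w − 1476·v·w^2 + 621·v^2·w^2 + 27·v·w^3 − 27·v^3·w − 288·v + 192·v^2 + 72·v^3 − 54·v^4 + 696·w + 1284·w^2 + 306·w^3 + 96 − 567·w^4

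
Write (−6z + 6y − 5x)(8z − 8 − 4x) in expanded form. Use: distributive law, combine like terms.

(−6z + 6y − 5x)(8z − 8 − 4x)
= −48z^2 + 48z + 24xz + 48yz − 48y − 24xy − 40xz + 40x + 20x^2    [distributive law]
= −48z^2 + 48z − 16xz + 48yz − 48y − 24xy + 40x + 20x^2    [combine like terms]

−48z^2 + 48z − 16xz + 48yz − 48y − 24xy + 40x + 20x^2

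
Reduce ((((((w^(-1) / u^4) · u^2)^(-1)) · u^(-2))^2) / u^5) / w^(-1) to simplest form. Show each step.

u^(-5)w^3

((((((w^(-1) / u^4) · u^2)^(-1)) · u^(-2))^2) / u^5) / w^(-1)
= ((((((w^(-1) / u^4) · u^2)^(-1))^2) · ((u^(-2))^2)) / u^5) / w^(-1)    [power of a product]
= (((((w^(-1) / u^4) · u^2)^(-2)) · ((u^(-2))^2)) / u^5) / w^(-1)    [power of a power]
= (((((w^(-1) / u^4)^(-2)) · ((u^2)^(-2))) · ((u^(-2))^2)) / u^5) / w^(-1)    [power of a product]
= ((((((w^(-1))^(-2)) / ((u^4)^(-2))) · ((u^2)^(-2))) · ((u^(-2))^2)) / u^5) / w^(-1)    [power of a quotient]
= ((((w^2 / ((u^4)^(-2))) · ((u^2)^(-2))) · ((u^(-2))^2)) / u^5) / w^(-1)    [power of a power]
= ((((w^2 / u^(-8)) · ((u^2)^(-2))) · ((u^(-2))^2)) / u^5) / w^(-1)    [power of a power]
= ((((w^2 / u^(-8)) · u^(-4)) · ((u^(-2))^2)) / u^5) / w^(-1)    [power of a power]
= ((((w^2 / u^(-8)) · u^(-4)) · u^(-4)) / u^5) / w^(-1)    [power of a power]
= u^(-5)w^3    [quotient of powers; product of powers]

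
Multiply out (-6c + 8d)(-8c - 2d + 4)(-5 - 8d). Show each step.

-240c^2 - 384c^2d + 452cd + 416cd^2 + 120c - 176d^2 + 128d^3 - 160d

(-6c + 8d)(-8c - 2d + 4)(-5 - 8d)
= (48c^2 + 12cd - 24c - 64cd - 16d^2 + 32d)(-5 - 8d)    [distributive law]
= (48c^2 - 52cd - 24c - 16d^2 + 32d)(-5 - 8d)    [combine like terms]
= -240c^2 - 384c^2d + 260cd + 416cd^2 + 120c + 192cd + 80d^2 + 128d^3 - 160d - 256d^2    [distributive law]
= -240c^2 - 384c^2d + 452cd + 416cd^2 + 120c - 176d^2 + 128d^3 - 160d    [combine like terms]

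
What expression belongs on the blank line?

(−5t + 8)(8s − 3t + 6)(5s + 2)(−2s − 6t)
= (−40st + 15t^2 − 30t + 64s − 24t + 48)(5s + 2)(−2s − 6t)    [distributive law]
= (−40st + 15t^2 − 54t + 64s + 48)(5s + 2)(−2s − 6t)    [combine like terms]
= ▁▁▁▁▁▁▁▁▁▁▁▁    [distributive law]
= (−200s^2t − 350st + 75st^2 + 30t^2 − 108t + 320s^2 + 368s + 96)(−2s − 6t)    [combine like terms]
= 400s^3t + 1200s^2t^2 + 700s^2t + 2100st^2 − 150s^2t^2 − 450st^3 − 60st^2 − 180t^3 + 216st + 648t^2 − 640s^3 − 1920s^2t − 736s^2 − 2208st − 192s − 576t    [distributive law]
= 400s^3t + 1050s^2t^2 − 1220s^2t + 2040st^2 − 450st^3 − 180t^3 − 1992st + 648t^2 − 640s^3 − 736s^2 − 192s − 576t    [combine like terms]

After distributive law, the bracketed line is:

(−200s^2t − 80st + 75st^2 + 30t^2 − 270st − 108t + 320s^2 + 128s + 240s + 96)(−2s − 6t)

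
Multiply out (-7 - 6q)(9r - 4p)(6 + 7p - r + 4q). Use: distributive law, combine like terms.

-378r - 469pr + 63r² - 576qr + 168p + 196p² + 256pq - 402pqr + 54qr² - 216q²r + 168p²q + 96pq²

(-7 - 6q)(9r - 4p)(6 + 7p - r + 4q)
= (-63r + 28p - 54qr + 24pq)(6 + 7p - r + 4q)    [distributive law]
= -378r - 441pr + 63r² - 252qr + 168p + 196p² - 28pr + 112pq - 324qr - 378pqr + 54qr² - 216q²r + 144pq + 168p²q - 24pqr + 96pq²    [distributive law]
= -378r - 469pr + 63r² - 576qr + 168p + 196p² + 256pq - 402pqr + 54qr² - 216q²r + 168p²q + 96pq²    [combine like terms]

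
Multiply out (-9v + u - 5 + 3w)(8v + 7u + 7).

(-9v + u - 5 + 3w)(8v + 7u + 7)
= -72v² - 63uv - 63v + 8uv + 7u² + 7u - 40v - 35u - 35 + 24vw + 21uw + 21w    [distributive law]
= -72v² - 55uv - 103v + 7u² - 28u - 35 + 24vw + 21uw + 21w    [combine like terms]

-72v² - 55uv - 103v + 7u² - 28u - 35 + 24vw + 21uw + 21w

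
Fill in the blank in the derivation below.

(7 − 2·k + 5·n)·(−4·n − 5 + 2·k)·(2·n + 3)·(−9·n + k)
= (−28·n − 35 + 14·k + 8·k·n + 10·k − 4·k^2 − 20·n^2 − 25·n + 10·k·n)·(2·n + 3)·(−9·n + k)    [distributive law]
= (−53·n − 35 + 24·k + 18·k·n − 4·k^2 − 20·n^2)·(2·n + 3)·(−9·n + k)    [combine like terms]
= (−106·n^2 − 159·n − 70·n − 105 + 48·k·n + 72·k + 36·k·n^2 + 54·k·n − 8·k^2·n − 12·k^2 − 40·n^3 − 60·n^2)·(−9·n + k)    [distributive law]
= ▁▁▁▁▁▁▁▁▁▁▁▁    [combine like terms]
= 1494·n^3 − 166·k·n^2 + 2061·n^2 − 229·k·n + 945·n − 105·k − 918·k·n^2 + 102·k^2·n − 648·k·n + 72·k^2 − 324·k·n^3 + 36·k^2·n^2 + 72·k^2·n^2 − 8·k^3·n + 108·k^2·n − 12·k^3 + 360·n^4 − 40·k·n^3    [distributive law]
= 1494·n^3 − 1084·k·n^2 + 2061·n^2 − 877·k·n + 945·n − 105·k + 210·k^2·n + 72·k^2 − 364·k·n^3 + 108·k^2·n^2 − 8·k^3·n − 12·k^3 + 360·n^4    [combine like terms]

Applying combine like terms to the line above:

(−166·n^2 − 229·n − 105 + 102·k·n + 72·k + 36·k·n^2 − 8·k^2·n − 12·k^2 − 40·n^3)·(−9·n + k)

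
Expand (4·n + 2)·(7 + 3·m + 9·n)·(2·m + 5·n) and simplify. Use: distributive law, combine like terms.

(4·n + 2)·(7 + 3·m + 9·n)·(2·m + 5·n)
= (28·n + 12·m·n + 36·n² + 14 + 6·m + 18·n)·(2·m + 5·n)    [distributive law]
= (46·n + 12·m·n + 36·n² + 14 + 6·m)·(2·m + 5·n)    [combine like terms]
= 92·m·n + 230·n² + 24·m²·n + 60·m·n² + 72·m·n² + 180·n³ + 28·m + 70·n + 12·m² + 30·m·n    [distributive law]
= 122·m·n + 230·n² + 24·m²·n + 132·m·n² + 180·n³ + 28·m + 70·n + 12·m²    [combine like terms]

122·m·n + 230·n² + 24·m²·n + 132·m·n² + 180·n³ + 28·m + 70·n + 12·m²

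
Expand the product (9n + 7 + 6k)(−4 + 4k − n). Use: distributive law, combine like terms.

(9n + 7 + 6k)(−4 + 4k − n)
= −36n + 36kn − 9n^2 − 28 + 28k − 7n − 24k + 24k^2 − 6kn    [distributive law]
= −43n + 30kn − 9n^2 − 28 + 4k + 24k^2    [combine like terms]

−43n + 30kn − 9n^2 − 28 + 4k + 24k^2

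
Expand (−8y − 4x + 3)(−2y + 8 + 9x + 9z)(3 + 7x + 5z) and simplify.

(−8y − 4x + 3)(−2y + 8 + 9x + 9z)(3 + 7x + 5z)
= (16y^2 − 64y − 72xy − 72yz + 8xy − 32x − 36x^2 − 36xz − 6y + 24 + 27x + 27z)(3 + 7x + 5z)    [distributive law]
= (16y^2 − 70y − 64xy − 72yz − 5x − 36x^2 − 36xz + 24 + 27z)(3 + 7x + 5z)    [combine like terms]
= 48y^2 + 112xy^2 + 80y^2z − 210y − 490xy − 350yz − 192xy − 448x^2y − 320xyz − 216yz − 504xyz − 360yz^2 − 15x − 35x^2 − 25xz − 108x^2 − 252x^3 − 180x^2z − 108xz − 252x^2z − 180xz^2 + 72 + 168x + 120z + 81z + 189xz + 135z^2    [distributive law]
= 48y^2 + 112xy^2 + 80y^2z − 210y − 682xy − 566yz − 448x^2y − 824xyz − 360yz^2 + 153x − 143x^2 + 56xz − 252x^3 − 432x^2z − 180xz^2 + 72 + 201z + 135z^2    [combine like terms]

48y^2 + 112xy^2 + 80y^2z − 210y − 682xy − 566yz − 448x^2y − 824xyz − 360yz^2 + 153x − 143x^2 + 56xz − 252x^3 − 432x^2z − 180xz^2 + 72 + 201z + 135z^2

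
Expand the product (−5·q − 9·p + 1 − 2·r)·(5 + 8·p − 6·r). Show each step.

(−5·q − 9·p + 1 − 2·r)·(5 + 8·p − 6·r)
= −25·q − 40·p·q + 30·q·r − 45·p − 72·p^2 + 54·p·r + 5 + 8·p − 6·r − 10·r − 16·p·r + 12·r^2    [distributive law]
= −25·q − 40·p·q + 30·q·r − 37·p − 72·p^2 + 38·p·r + 5 − 16·r + 12·r^2    [combine like terms]

−25·q − 40·p·q + 30·q·r − 37·p − 72·p^2 + 38·p·r + 5 − 16·r + 12·r^2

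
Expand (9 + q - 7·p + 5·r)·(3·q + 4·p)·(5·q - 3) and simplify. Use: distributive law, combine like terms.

126·q² - 81·q + 231·p·q - 108·p + 15·q³ - 85·p·q² - 140·p²·q + 84·p² + 75·q²·r - 45·q·r + 100·p·q·r - 60·p·r

(9 + q - 7·p + 5·r)·(3·q + 4·p)·(5·q - 3)
= (27·q + 36·p + 3·q² + 4·p·q - 21·p·q - 28·p² + 15·q·r + 20·p·r)·(5·q - 3)    [distributive law]
= (27·q + 36·p + 3·q² - 17·p·q - 28·p² + 15·q·r + 20·p·r)·(5·q - 3)    [combine like terms]
= 135·q² - 81·q + 180·p·q - 108·p + 15·q³ - 9·q² - 85·p·q² + 51·p·q - 140·p²·q + 84·p² + 75·q²·r - 45·q·r + 100·p·q·r - 60·p·r    [distributive law]
= 126·q² - 81·q + 231·p·q - 108·p + 15·q³ - 85·p·q² - 140·p²·q + 84·p² + 75·q²·r - 45·q·r + 100·p·q·r - 60·p·r    [combine like terms]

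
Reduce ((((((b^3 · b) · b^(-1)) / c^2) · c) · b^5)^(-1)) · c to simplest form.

b^(-8)c^2

((((((b^3 · b) · b^(-1)) / c^2) · c) · b^5)^(-1)) · c
= ((((((b^3 · b) · b^(-1)) / c^2) · c)^(-1)) · ((b^5)^(-1))) · c    [power of a product]
= ((((((b^3 · b) · b^(-1)) / c^2)^(-1)) · (c^(-1))) · ((b^5)^(-1))) · c    [power of a product]
= ((((((b^3 · b) · b^(-1))^(-1)) / ((c^2)^(-1))) · (c^(-1))) · ((b^5)^(-1))) · c    [power of a quotient]
= ((((((b^3 · b)^(-1)) · ((b^(-1))^(-1))) / ((c^2)^(-1))) · (c^(-1))) · ((b^5)^(-1))) · c    [power of a product]
= (((((((b^3)^(-1)) · (b^(-1))) · ((b^(-1))^(-1))) / ((c^2)^(-1))) · (c^(-1))) · ((b^5)^(-1))) · c    [power of a product]
= (((((b^(-3) · (b^(-1))) · ((b^(-1))^(-1))) / ((c^2)^(-1))) · (c^(-1))) · ((b^5)^(-1))) · c    [power of a power]
= ((((b^(-4) · ((b^(-1))^(-1))) / ((c^2)^(-1))) · (c^(-1))) · ((b^5)^(-1))) · c    [product of powers]
= ((((b^(-4) · b) / ((c^2)^(-1))) · (c^(-1))) · ((b^5)^(-1))) · c    [power of a power]
= (((b^(-3) / ((c^2)^(-1))) · (c^(-1))) · ((b^5)^(-1))) · c    [product of powers]
= (((b^(-3) / c^(-2)) · (c^(-1))) · ((b^5)^(-1))) · c    [power of a power]
= (((b^(-3) / c^(-2)) · c^(-1)) · b^(-5)) · c    [power of a power]
= b^(-8)c^2    [quotient of powers; product of powers]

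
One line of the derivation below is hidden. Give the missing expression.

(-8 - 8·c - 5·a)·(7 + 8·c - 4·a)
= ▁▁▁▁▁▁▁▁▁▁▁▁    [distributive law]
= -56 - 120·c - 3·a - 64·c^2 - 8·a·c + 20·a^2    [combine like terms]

After distributive law, the bracketed line is:

-56 - 64·c + 32·a - 56·c - 64·c^2 + 32·a·c - 35·a - 40·a·c + 20·a^2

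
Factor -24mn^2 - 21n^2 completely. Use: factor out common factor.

-24mn^2 - 21n^2
= 3(-8mn^2 - 7n^2)    [factor out 3]
= 3n^2(-8m - 7)    [factor out n^2]

3n^2(-8m - 7)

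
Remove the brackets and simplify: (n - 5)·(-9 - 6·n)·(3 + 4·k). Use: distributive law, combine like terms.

(n - 5)·(-9 - 6·n)·(3 + 4·k)
= (-9·n - 6·n^2 + 45 + 30·n)·(3 + 4·k)    [distributive law]
= (21·n - 6·n^2 + 45)·(3 + 4·k)    [combine like terms]
= 63·n + 84·k·n - 18·n^2 - 24·k·n^2 + 135 + 180·k    [distributive law]

63·n + 84·k·n - 18·n^2 - 24·k·n^2 + 135 + 180·k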